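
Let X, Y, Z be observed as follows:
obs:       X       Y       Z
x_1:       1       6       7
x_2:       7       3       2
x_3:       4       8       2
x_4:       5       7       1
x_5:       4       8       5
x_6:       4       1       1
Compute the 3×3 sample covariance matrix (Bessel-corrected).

Step 1 — column means:
  mean(X) = (1 + 7 + 4 + 5 + 4 + 4) / 6 = 25/6 = 4.1667
  mean(Y) = (6 + 3 + 8 + 7 + 8 + 1) / 6 = 33/6 = 5.5
  mean(Z) = (7 + 2 + 2 + 1 + 5 + 1) / 6 = 18/6 = 3

Step 2 — sample covariance S[i,j] = (1/(n-1)) · Σ_k (x_{k,i} - mean_i) · (x_{k,j} - mean_j), with n-1 = 5.
  S[X,X] = ((-3.1667)·(-3.1667) + (2.8333)·(2.8333) + (-0.1667)·(-0.1667) + (0.8333)·(0.8333) + (-0.1667)·(-0.1667) + (-0.1667)·(-0.1667)) / 5 = 18.8333/5 = 3.7667
  S[X,Y] = ((-3.1667)·(0.5) + (2.8333)·(-2.5) + (-0.1667)·(2.5) + (0.8333)·(1.5) + (-0.1667)·(2.5) + (-0.1667)·(-4.5)) / 5 = -7.5/5 = -1.5
  S[X,Z] = ((-3.1667)·(4) + (2.8333)·(-1) + (-0.1667)·(-1) + (0.8333)·(-2) + (-0.1667)·(2) + (-0.1667)·(-2)) / 5 = -17/5 = -3.4
  S[Y,Y] = ((0.5)·(0.5) + (-2.5)·(-2.5) + (2.5)·(2.5) + (1.5)·(1.5) + (2.5)·(2.5) + (-4.5)·(-4.5)) / 5 = 41.5/5 = 8.3
  S[Y,Z] = ((0.5)·(4) + (-2.5)·(-1) + (2.5)·(-1) + (1.5)·(-2) + (2.5)·(2) + (-4.5)·(-2)) / 5 = 13/5 = 2.6
  S[Z,Z] = ((4)·(4) + (-1)·(-1) + (-1)·(-1) + (-2)·(-2) + (2)·(2) + (-2)·(-2)) / 5 = 30/5 = 6

S is symmetric (S[j,i] = S[i,j]). Assembling:

S = [[3.7667, -1.5, -3.4],
 [-1.5, 8.3, 2.6],
 [-3.4, 2.6, 6]]


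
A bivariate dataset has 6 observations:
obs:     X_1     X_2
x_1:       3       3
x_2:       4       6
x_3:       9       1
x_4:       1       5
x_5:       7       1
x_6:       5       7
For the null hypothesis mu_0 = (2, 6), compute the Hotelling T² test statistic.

Step 1 — sample mean vector:
  mean(X_1) = (3 + 4 + 9 + 1 + 7 + 5) / 6 = 29/6 = 4.8333
  mean(X_2) = (3 + 6 + 1 + 5 + 1 + 7) / 6 = 23/6 = 3.8333
  x̄ = (4.8333, 3.8333),  deviation x̄ - mu_0 = (4.8333, 3.8333) - (2, 6) = (2.8333, -2.1667).

Step 2 — sample covariance matrix, S[i,j] = (1/(n-1)) · Σ_k (x_{k,i} - mean_i) · (x_{k,j} - mean_j), divisor n-1 = 5:
  S[X_1,X_1] = ((-1.8333)·(-1.8333) + (-0.8333)·(-0.8333) + (4.1667)·(4.1667) + (-3.8333)·(-3.8333) + (2.1667)·(2.1667) + (0.1667)·(0.1667)) / 5 = 40.8333/5 = 8.1667
  S[X_1,X_2] = ((-1.8333)·(-0.8333) + (-0.8333)·(2.1667) + (4.1667)·(-2.8333) + (-3.8333)·(1.1667) + (2.1667)·(-2.8333) + (0.1667)·(3.1667)) / 5 = -22.1667/5 = -4.4333
  S[X_2,X_2] = ((-0.8333)·(-0.8333) + (2.1667)·(2.1667) + (-2.8333)·(-2.8333) + (1.1667)·(1.1667) + (-2.8333)·(-2.8333) + (3.1667)·(3.1667)) / 5 = 32.8333/5 = 6.5667
  S = [[8.1667, -4.4333],
 [-4.4333, 6.5667]].

Step 3 — invert S. det(S) = 8.1667·6.5667 - (-4.4333)² = 33.9733.
  S^{-1} = (1/det) · [[d, -b], [-b, a]] = [[0.1933, 0.1305],
 [0.1305, 0.2404]].

Step 4 — quadratic form (x̄ - mu_0)^T · S^{-1} · (x̄ - mu_0):
  S^{-1} · (x̄ - mu_0) = (0.2649, -0.1511),
  (x̄ - mu_0)^T · [...] = (2.8333)·(0.2649) + (-2.1667)·(-0.1511) = 1.078.

Step 5 — scale by n: T² = 6 · 1.078 = 6.4678.

T² ≈ 6.4678


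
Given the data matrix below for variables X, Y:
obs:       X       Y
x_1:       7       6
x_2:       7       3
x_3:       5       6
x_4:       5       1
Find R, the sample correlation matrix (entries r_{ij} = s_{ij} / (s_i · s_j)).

Step 1 — column means:
  mean(X) = (7 + 7 + 5 + 5) / 4 = 24/4 = 6
  mean(Y) = (6 + 3 + 6 + 1) / 4 = 16/4 = 4

Step 2 — sample variances and covariances s[i,j] = (1/(n-1)) · Σ_k (x_{k,i} - mean_i) · (x_{k,j} - mean_j), with n-1 = 3:
  s[X,X] = ((1)·(1) + (1)·(1) + (-1)·(-1) + (-1)·(-1)) / 3 = 4/3 = 1.3333
  s[X,Y] = ((1)·(2) + (1)·(-1) + (-1)·(2) + (-1)·(-3)) / 3 = 2/3 = 0.6667
  s[Y,Y] = ((2)·(2) + (-1)·(-1) + (2)·(2) + (-3)·(-3)) / 3 = 18/3 = 6
  Sample standard deviations s_i = √(s[i,i]):
  s(X) = √(1.3333) = 1.1547
  s(Y) = √(6) = 2.4495

Step 3 — r_{ij} = s_{ij} / (s_i · s_j):
  r[X,X] = 1 (diagonal).
  r[X,Y] = 0.6667 / (1.1547 · 2.4495) = 0.6667 / 2.8284 = 0.2357
  r[Y,Y] = 1 (diagonal).

R is symmetric with unit diagonal. Assembling:

R = [[1, 0.2357],
 [0.2357, 1]]


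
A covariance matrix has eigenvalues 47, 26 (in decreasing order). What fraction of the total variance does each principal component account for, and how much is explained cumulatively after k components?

Step 1 — total variance = trace(Sigma) = Σ λ_i = 47 + 26 = 73.

Step 2 — fraction explained by component i = λ_i / Σ λ:
  PC1: 47/73 = 0.6438
  PC2: 26/73 = 0.3562

Step 3 — cumulative fraction after k components = (λ_1 + ... + λ_k) / Σ λ:
  k = 1: 47/73 = 0.6438
  k = 2: (47 + 26)/73 = 73/73 = 1

Summary (fraction, with percent):

explained: PC1 0.6438 (64.38%), PC2 0.3562 (35.62%);  cumulative: 0.6438, 1


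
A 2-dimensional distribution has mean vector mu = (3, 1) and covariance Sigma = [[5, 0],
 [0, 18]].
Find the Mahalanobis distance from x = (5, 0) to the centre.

Step 1 — centre the observation: (x - mu) = (2, -1).

Step 2 — invert Sigma. det(Sigma) = 5·18 - (0)² = 90.
  Sigma^{-1} = (1/det) · [[d, -b], [-b, a]] = [[0.2, 0],
 [0, 0.0556]].

Step 3 — form the quadratic (x - mu)^T · Sigma^{-1} · (x - mu):
  Sigma^{-1} · (x - mu) = (0.4, -0.0556).
  (x - mu)^T · [Sigma^{-1} · (x - mu)] = (2)·(0.4) + (-1)·(-0.0556) = 0.8556.

Step 4 — take square root: d = √(0.8556) ≈ 0.925.

d(x, mu) = √(0.8556) ≈ 0.925


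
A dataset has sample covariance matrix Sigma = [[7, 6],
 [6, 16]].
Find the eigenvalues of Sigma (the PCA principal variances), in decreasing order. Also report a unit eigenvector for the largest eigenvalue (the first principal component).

Step 1 — characteristic polynomial of 2×2 Sigma:
  det(Sigma - λI) = λ² - trace · λ + det = 0.
  trace = 7 + 16 = 23, det = 7·16 - (6)² = 76.
Step 2 — discriminant:
  Δ = trace² - 4·det = 529 - 304 = 225.
Step 3 — eigenvalues:
  λ = (trace ± √Δ)/2 = (23 ± 15)/2,
  λ_1 = 19,  λ_2 = 4.

Step 4 — unit eigenvector for λ_1: solve (Sigma - λ_1 I)v = 0. First row:
  (7 - 19)·v_x + (6)·v_y = 0, i.e. (-12)·v_x + (6)·v_y = 0,
  so v ∝ (b, λ_1 - a) = (6, 12) = u.
  ||u|| = √((6)² + (12)²) = √(180) ≈ 13.4164,
  v_1 = u/||u|| ≈ (0.4472, 0.8944) (||v_1|| = 1).

λ_1 = 19,  λ_2 = 4;  v_1 ≈ (0.4472, 0.8944)


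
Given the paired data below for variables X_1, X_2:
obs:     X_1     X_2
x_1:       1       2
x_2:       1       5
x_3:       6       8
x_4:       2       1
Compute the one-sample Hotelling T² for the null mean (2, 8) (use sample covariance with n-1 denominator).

Step 1 — sample mean vector:
  mean(X_1) = (1 + 1 + 6 + 2) / 4 = 10/4 = 2.5
  mean(X_2) = (2 + 5 + 8 + 1) / 4 = 16/4 = 4
  x̄ = (2.5, 4),  deviation x̄ - mu_0 = (2.5, 4) - (2, 8) = (0.5, -4).

Step 2 — sample covariance matrix, S[i,j] = (1/(n-1)) · Σ_k (x_{k,i} - mean_i) · (x_{k,j} - mean_j), divisor n-1 = 3:
  S[X_1,X_1] = ((-1.5)·(-1.5) + (-1.5)·(-1.5) + (3.5)·(3.5) + (-0.5)·(-0.5)) / 3 = 17/3 = 5.6667
  S[X_1,X_2] = ((-1.5)·(-2) + (-1.5)·(1) + (3.5)·(4) + (-0.5)·(-3)) / 3 = 17/3 = 5.6667
  S[X_2,X_2] = ((-2)·(-2) + (1)·(1) + (4)·(4) + (-3)·(-3)) / 3 = 30/3 = 10
  S = [[5.6667, 5.6667],
 [5.6667, 10]].

Step 3 — invert S. det(S) = 5.6667·10 - (5.6667)² = 24.5556.
  S^{-1} = (1/det) · [[d, -b], [-b, a]] = [[0.4072, -0.2308],
 [-0.2308, 0.2308]].

Step 4 — quadratic form (x̄ - mu_0)^T · S^{-1} · (x̄ - mu_0):
  S^{-1} · (x̄ - mu_0) = (1.1267, -1.0385),
  (x̄ - mu_0)^T · [...] = (0.5)·(1.1267) + (-4)·(-1.0385) = 4.7172.

Step 5 — scale by n: T² = 4 · 4.7172 = 18.8688.

T² ≈ 18.8688


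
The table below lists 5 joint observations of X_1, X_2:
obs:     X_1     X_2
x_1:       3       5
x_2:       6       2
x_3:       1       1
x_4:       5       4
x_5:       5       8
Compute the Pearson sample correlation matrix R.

Step 1 — column means:
  mean(X_1) = (3 + 6 + 1 + 5 + 5) / 5 = 20/5 = 4
  mean(X_2) = (5 + 2 + 1 + 4 + 8) / 5 = 20/5 = 4

Step 2 — sample variances and covariances s[i,j] = (1/(n-1)) · Σ_k (x_{k,i} - mean_i) · (x_{k,j} - mean_j), with n-1 = 4:
  s[X_1,X_1] = ((-1)·(-1) + (2)·(2) + (-3)·(-3) + (1)·(1) + (1)·(1)) / 4 = 16/4 = 4
  s[X_1,X_2] = ((-1)·(1) + (2)·(-2) + (-3)·(-3) + (1)·(0) + (1)·(4)) / 4 = 8/4 = 2
  s[X_2,X_2] = ((1)·(1) + (-2)·(-2) + (-3)·(-3) + (0)·(0) + (4)·(4)) / 4 = 30/4 = 7.5
  Sample standard deviations s_i = √(s[i,i]):
  s(X_1) = √(4) = 2
  s(X_2) = √(7.5) = 2.7386

Step 3 — r_{ij} = s_{ij} / (s_i · s_j):
  r[X_1,X_1] = 1 (diagonal).
  r[X_1,X_2] = 2 / (2 · 2.7386) = 2 / 5.4772 = 0.3651
  r[X_2,X_2] = 1 (diagonal).

R is symmetric with unit diagonal. Assembling:

R = [[1, 0.3651],
 [0.3651, 1]]


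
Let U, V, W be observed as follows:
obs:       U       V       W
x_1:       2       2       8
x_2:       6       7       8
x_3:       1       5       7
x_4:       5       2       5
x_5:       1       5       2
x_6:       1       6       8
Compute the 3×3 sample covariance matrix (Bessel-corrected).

Step 1 — column means:
  mean(U) = (2 + 6 + 1 + 5 + 1 + 1) / 6 = 16/6 = 2.6667
  mean(V) = (2 + 7 + 5 + 2 + 5 + 6) / 6 = 27/6 = 4.5
  mean(W) = (8 + 8 + 7 + 5 + 2 + 8) / 6 = 38/6 = 6.3333

Step 2 — sample covariance S[i,j] = (1/(n-1)) · Σ_k (x_{k,i} - mean_i) · (x_{k,j} - mean_j), with n-1 = 5.
  S[U,U] = ((-0.6667)·(-0.6667) + (3.3333)·(3.3333) + (-1.6667)·(-1.6667) + (2.3333)·(2.3333) + (-1.6667)·(-1.6667) + (-1.6667)·(-1.6667)) / 5 = 25.3333/5 = 5.0667
  S[U,V] = ((-0.6667)·(-2.5) + (3.3333)·(2.5) + (-1.6667)·(0.5) + (2.3333)·(-2.5) + (-1.6667)·(0.5) + (-1.6667)·(1.5)) / 5 = 0/5 = 0
  S[U,W] = ((-0.6667)·(1.6667) + (3.3333)·(1.6667) + (-1.6667)·(0.6667) + (2.3333)·(-1.3333) + (-1.6667)·(-4.3333) + (-1.6667)·(1.6667)) / 5 = 4.6667/5 = 0.9333
  S[V,V] = ((-2.5)·(-2.5) + (2.5)·(2.5) + (0.5)·(0.5) + (-2.5)·(-2.5) + (0.5)·(0.5) + (1.5)·(1.5)) / 5 = 21.5/5 = 4.3
  S[V,W] = ((-2.5)·(1.6667) + (2.5)·(1.6667) + (0.5)·(0.6667) + (-2.5)·(-1.3333) + (0.5)·(-4.3333) + (1.5)·(1.6667)) / 5 = 4/5 = 0.8
  S[W,W] = ((1.6667)·(1.6667) + (1.6667)·(1.6667) + (0.6667)·(0.6667) + (-1.3333)·(-1.3333) + (-4.3333)·(-4.3333) + (1.6667)·(1.6667)) / 5 = 29.3333/5 = 5.8667

S is symmetric (S[j,i] = S[i,j]). Assembling:

S = [[5.0667, 0, 0.9333],
 [0, 4.3, 0.8],
 [0.9333, 0.8, 5.8667]]


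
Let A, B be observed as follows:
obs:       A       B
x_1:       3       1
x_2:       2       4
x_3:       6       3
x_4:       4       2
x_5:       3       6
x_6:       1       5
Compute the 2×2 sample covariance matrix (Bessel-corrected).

Step 1 — column means:
  mean(A) = (3 + 2 + 6 + 4 + 3 + 1) / 6 = 19/6 = 3.1667
  mean(B) = (1 + 4 + 3 + 2 + 6 + 5) / 6 = 21/6 = 3.5

Step 2 — sample covariance S[i,j] = (1/(n-1)) · Σ_k (x_{k,i} - mean_i) · (x_{k,j} - mean_j), with n-1 = 5.
  S[A,A] = ((-0.1667)·(-0.1667) + (-1.1667)·(-1.1667) + (2.8333)·(2.8333) + (0.8333)·(0.8333) + (-0.1667)·(-0.1667) + (-2.1667)·(-2.1667)) / 5 = 14.8333/5 = 2.9667
  S[A,B] = ((-0.1667)·(-2.5) + (-1.1667)·(0.5) + (2.8333)·(-0.5) + (0.8333)·(-1.5) + (-0.1667)·(2.5) + (-2.1667)·(1.5)) / 5 = -6.5/5 = -1.3
  S[B,B] = ((-2.5)·(-2.5) + (0.5)·(0.5) + (-0.5)·(-0.5) + (-1.5)·(-1.5) + (2.5)·(2.5) + (1.5)·(1.5)) / 5 = 17.5/5 = 3.5

S is symmetric (S[j,i] = S[i,j]). Assembling:

S = [[2.9667, -1.3],
 [-1.3, 3.5]]


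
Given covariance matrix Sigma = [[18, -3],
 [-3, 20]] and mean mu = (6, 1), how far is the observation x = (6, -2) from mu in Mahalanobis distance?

Step 1 — centre the observation: (x - mu) = (0, -3).

Step 2 — invert Sigma. det(Sigma) = 18·20 - (-3)² = 351.
  Sigma^{-1} = (1/det) · [[d, -b], [-b, a]] = [[0.057, 0.0085],
 [0.0085, 0.0513]].

Step 3 — form the quadratic (x - mu)^T · Sigma^{-1} · (x - mu):
  Sigma^{-1} · (x - mu) = (-0.0256, -0.1538).
  (x - mu)^T · [Sigma^{-1} · (x - mu)] = (0)·(-0.0256) + (-3)·(-0.1538) = 0.4615.

Step 4 — take square root: d = √(0.4615) ≈ 0.6794.

d(x, mu) = √(0.4615) ≈ 0.6794


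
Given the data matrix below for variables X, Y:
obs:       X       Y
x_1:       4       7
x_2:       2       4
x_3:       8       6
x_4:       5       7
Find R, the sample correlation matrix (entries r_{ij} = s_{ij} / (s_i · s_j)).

Step 1 — column means:
  mean(X) = (4 + 2 + 8 + 5) / 4 = 19/4 = 4.75
  mean(Y) = (7 + 4 + 6 + 7) / 4 = 24/4 = 6

Step 2 — sample variances and covariances s[i,j] = (1/(n-1)) · Σ_k (x_{k,i} - mean_i) · (x_{k,j} - mean_j), with n-1 = 3:
  s[X,X] = ((-0.75)·(-0.75) + (-2.75)·(-2.75) + (3.25)·(3.25) + (0.25)·(0.25)) / 3 = 18.75/3 = 6.25
  s[X,Y] = ((-0.75)·(1) + (-2.75)·(-2) + (3.25)·(0) + (0.25)·(1)) / 3 = 5/3 = 1.6667
  s[Y,Y] = ((1)·(1) + (-2)·(-2) + (0)·(0) + (1)·(1)) / 3 = 6/3 = 2
  Sample standard deviations s_i = √(s[i,i]):
  s(X) = √(6.25) = 2.5
  s(Y) = √(2) = 1.4142

Step 3 — r_{ij} = s_{ij} / (s_i · s_j):
  r[X,X] = 1 (diagonal).
  r[X,Y] = 1.6667 / (2.5 · 1.4142) = 1.6667 / 3.5355 = 0.4714
  r[Y,Y] = 1 (diagonal).

R is symmetric with unit diagonal. Assembling:

R = [[1, 0.4714],
 [0.4714, 1]]


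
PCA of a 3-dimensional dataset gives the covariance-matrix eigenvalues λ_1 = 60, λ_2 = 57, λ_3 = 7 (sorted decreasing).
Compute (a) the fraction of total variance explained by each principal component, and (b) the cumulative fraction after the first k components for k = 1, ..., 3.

Step 1 — total variance = trace(Sigma) = Σ λ_i = 60 + 57 + 7 = 124.

Step 2 — fraction explained by component i = λ_i / Σ λ:
  PC1: 60/124 = 0.4839
  PC2: 57/124 = 0.4597
  PC3: 7/124 = 0.0565

Step 3 — cumulative fraction after k components = (λ_1 + ... + λ_k) / Σ λ:
  k = 1: 60/124 = 0.4839
  k = 2: (60 + 57)/124 = 117/124 = 0.9435
  k = 3: (60 + 57 + 7)/124 = 124/124 = 1

Summary (fraction, with percent):

explained: PC1 0.4839 (48.39%), PC2 0.4597 (45.97%), PC3 0.0565 (5.65%);  cumulative: 0.4839, 0.9435, 1


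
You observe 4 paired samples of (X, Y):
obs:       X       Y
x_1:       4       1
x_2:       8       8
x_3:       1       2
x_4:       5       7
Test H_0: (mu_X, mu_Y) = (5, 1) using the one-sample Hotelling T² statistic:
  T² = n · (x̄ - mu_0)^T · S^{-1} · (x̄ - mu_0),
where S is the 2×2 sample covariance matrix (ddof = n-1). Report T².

Step 1 — sample mean vector:
  mean(X) = (4 + 8 + 1 + 5) / 4 = 18/4 = 4.5
  mean(Y) = (1 + 8 + 2 + 7) / 4 = 18/4 = 4.5
  x̄ = (4.5, 4.5),  deviation x̄ - mu_0 = (4.5, 4.5) - (5, 1) = (-0.5, 3.5).

Step 2 — sample covariance matrix, S[i,j] = (1/(n-1)) · Σ_k (x_{k,i} - mean_i) · (x_{k,j} - mean_j), divisor n-1 = 3:
  S[X,X] = ((-0.5)·(-0.5) + (3.5)·(3.5) + (-3.5)·(-3.5) + (0.5)·(0.5)) / 3 = 25/3 = 8.3333
  S[X,Y] = ((-0.5)·(-3.5) + (3.5)·(3.5) + (-3.5)·(-2.5) + (0.5)·(2.5)) / 3 = 24/3 = 8
  S[Y,Y] = ((-3.5)·(-3.5) + (3.5)·(3.5) + (-2.5)·(-2.5) + (2.5)·(2.5)) / 3 = 37/3 = 12.3333
  S = [[8.3333, 8],
 [8, 12.3333]].

Step 3 — invert S. det(S) = 8.3333·12.3333 - (8)² = 38.7778.
  S^{-1} = (1/det) · [[d, -b], [-b, a]] = [[0.3181, -0.2063],
 [-0.2063, 0.2149]].

Step 4 — quadratic form (x̄ - mu_0)^T · S^{-1} · (x̄ - mu_0):
  S^{-1} · (x̄ - mu_0) = (-0.8811, 0.8553),
  (x̄ - mu_0)^T · [...] = (-0.5)·(-0.8811) + (3.5)·(0.8553) = 3.4341.

Step 5 — scale by n: T² = 4 · 3.4341 = 13.7364.

T² ≈ 13.7364


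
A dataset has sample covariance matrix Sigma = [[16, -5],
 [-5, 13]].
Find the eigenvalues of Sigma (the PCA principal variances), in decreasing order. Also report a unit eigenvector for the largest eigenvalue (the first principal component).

Step 1 — characteristic polynomial of 2×2 Sigma:
  det(Sigma - λI) = λ² - trace · λ + det = 0.
  trace = 16 + 13 = 29, det = 16·13 - (-5)² = 183.
Step 2 — discriminant:
  Δ = trace² - 4·det = 841 - 732 = 109.
Step 3 — eigenvalues:
  λ = (trace ± √Δ)/2 = (29 ± 10.4403)/2,
  λ_1 = 19.7202,  λ_2 = 9.2798.

Step 4 — unit eigenvector for λ_1: solve (Sigma - λ_1 I)v = 0. First row:
  (16 - 19.7202)·v_x + (-5)·v_y = 0, i.e. (-3.7202)·v_x + (-5)·v_y = 0,
  so v ∝ (b, λ_1 - a) = (-5, 3.7202); multiply by -1 so the first entry is positive: u = (5, -3.7202).
  ||u|| = √((5)² + (-3.7202)²) = √(38.8395) ≈ 6.2321,
  v_1 = u/||u|| ≈ (0.8023, -0.5969) (||v_1|| = 1).

λ_1 = 19.7202,  λ_2 = 9.2798;  v_1 ≈ (0.8023, -0.5969)


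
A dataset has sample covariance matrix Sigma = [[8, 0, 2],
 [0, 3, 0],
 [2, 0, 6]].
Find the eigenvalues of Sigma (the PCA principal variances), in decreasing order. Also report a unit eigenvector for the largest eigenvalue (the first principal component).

Step 1 — characteristic polynomial p(λ) = det(λI - Sigma) = λ³ - tr·λ² + c_1·λ - det, where tr = trace, c_1 = sum of the principal 2×2 minors, det = det(Sigma):
  tr = 8 + 3 + 6 = 17,
  c_1 = (8·3 - (0)²) + (8·6 - (2)²) + (3·6 - (0)²) = 24 + 44 + 18 = 86,
  det = 8·(3·6 - (0)²) - (0)·((0)·6 - (0)·(2)) + (2)·((0)·(0) - 3·(2)) = 8·(18) - (0)·(0) + (2)·(-6) = 132.
  So p(λ) = λ³ - 17λ² + 86λ - 132.
Step 2 — look for an integer root (rational root theorem: any rational root is an integer divisor of 132). Testing λ = 3:
  p(3) = 27 - 153 + 258 - 132 = 0  ✓
  Dividing out (λ - 3): p(λ) = (λ - 3)(λ² - 14λ + 44).
Step 3 — remaining eigenvalues from the quadratic λ² - 14λ + 44 = 0:
  Δ = 14² - 4·44 = 196 - 176 = 20,  λ = (14 ± √20)/2 = (14 ± 4.4721)/2 ≈ 9.2361 or 4.7639.
  Sorted: λ_1 = 9.2361,  λ_2 = 4.7639,  λ_3 = 3  (check: sum = 17 = tr ✓).

Step 4 — unit eigenvector for λ_1 ≈ 9.2361: v spans the null space of (Sigma - λ_1 I), whose rows are
  r_1 = (-1.2361, 0, 2),  r_2 = (0, -6.2361, 0),  r_3 = (2, 0, -3.2361).
  v is orthogonal to every row, so take v ∝ r_1 × r_2 = ((0)·(0) - (2)·(-6.2361), (2)·(0) - (-1.2361)·(0), (-1.2361)·(-6.2361) - (0)·(0)) ≈ (12.4721, 0, 7.7082).
  Let u = (12.4721, 0, 7.7082).
  ||u|| = √((12.4721)² + (0)² + (7.7082)²) = √(214.9706) ≈ 14.6619,  v_1 = u/||u|| ≈ (0.8507, 0, 0.5257) (||v_1|| = 1).

λ_1 = 9.2361,  λ_2 = 4.7639,  λ_3 = 3;  v_1 ≈ (0.8507, 0, 0.5257)


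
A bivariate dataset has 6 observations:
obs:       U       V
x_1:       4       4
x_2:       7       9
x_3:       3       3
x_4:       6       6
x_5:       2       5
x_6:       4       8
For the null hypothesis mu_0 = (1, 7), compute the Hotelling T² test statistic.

Step 1 — sample mean vector:
  mean(U) = (4 + 7 + 3 + 6 + 2 + 4) / 6 = 26/6 = 4.3333
  mean(V) = (4 + 9 + 3 + 6 + 5 + 8) / 6 = 35/6 = 5.8333
  x̄ = (4.3333, 5.8333),  deviation x̄ - mu_0 = (4.3333, 5.8333) - (1, 7) = (3.3333, -1.1667).

Step 2 — sample covariance matrix, S[i,j] = (1/(n-1)) · Σ_k (x_{k,i} - mean_i) · (x_{k,j} - mean_j), divisor n-1 = 5:
  S[U,U] = ((-0.3333)·(-0.3333) + (2.6667)·(2.6667) + (-1.3333)·(-1.3333) + (1.6667)·(1.6667) + (-2.3333)·(-2.3333) + (-0.3333)·(-0.3333)) / 5 = 17.3333/5 = 3.4667
  S[U,V] = ((-0.3333)·(-1.8333) + (2.6667)·(3.1667) + (-1.3333)·(-2.8333) + (1.6667)·(0.1667) + (-2.3333)·(-0.8333) + (-0.3333)·(2.1667)) / 5 = 14.3333/5 = 2.8667
  S[V,V] = ((-1.8333)·(-1.8333) + (3.1667)·(3.1667) + (-2.8333)·(-2.8333) + (0.1667)·(0.1667) + (-0.8333)·(-0.8333) + (2.1667)·(2.1667)) / 5 = 26.8333/5 = 5.3667
  S = [[3.4667, 2.8667],
 [2.8667, 5.3667]].

Step 3 — invert S. det(S) = 3.4667·5.3667 - (2.8667)² = 10.3867.
  S^{-1} = (1/det) · [[d, -b], [-b, a]] = [[0.5167, -0.276],
 [-0.276, 0.3338]].

Step 4 — quadratic form (x̄ - mu_0)^T · S^{-1} · (x̄ - mu_0):
  S^{-1} · (x̄ - mu_0) = (2.0443, -1.3094),
  (x̄ - mu_0)^T · [...] = (3.3333)·(2.0443) + (-1.1667)·(-1.3094) = 8.3419.

Step 5 — scale by n: T² = 6 · 8.3419 = 50.0513.

T² ≈ 50.0513


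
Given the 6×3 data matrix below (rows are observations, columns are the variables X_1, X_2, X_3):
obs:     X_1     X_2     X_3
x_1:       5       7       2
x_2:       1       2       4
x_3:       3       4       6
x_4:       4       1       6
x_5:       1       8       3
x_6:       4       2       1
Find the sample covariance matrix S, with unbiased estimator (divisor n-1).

Step 1 — column means:
  mean(X_1) = (5 + 1 + 3 + 4 + 1 + 4) / 6 = 18/6 = 3
  mean(X_2) = (7 + 2 + 4 + 1 + 8 + 2) / 6 = 24/6 = 4
  mean(X_3) = (2 + 4 + 6 + 6 + 3 + 1) / 6 = 22/6 = 3.6667

Step 2 — sample covariance S[i,j] = (1/(n-1)) · Σ_k (x_{k,i} - mean_i) · (x_{k,j} - mean_j), with n-1 = 5.
  S[X_1,X_1] = ((2)·(2) + (-2)·(-2) + (0)·(0) + (1)·(1) + (-2)·(-2) + (1)·(1)) / 5 = 14/5 = 2.8
  S[X_1,X_2] = ((2)·(3) + (-2)·(-2) + (0)·(0) + (1)·(-3) + (-2)·(4) + (1)·(-2)) / 5 = -3/5 = -0.6
  S[X_1,X_3] = ((2)·(-1.6667) + (-2)·(0.3333) + (0)·(2.3333) + (1)·(2.3333) + (-2)·(-0.6667) + (1)·(-2.6667)) / 5 = -3/5 = -0.6
  S[X_2,X_2] = ((3)·(3) + (-2)·(-2) + (0)·(0) + (-3)·(-3) + (4)·(4) + (-2)·(-2)) / 5 = 42/5 = 8.4
  S[X_2,X_3] = ((3)·(-1.6667) + (-2)·(0.3333) + (0)·(2.3333) + (-3)·(2.3333) + (4)·(-0.6667) + (-2)·(-2.6667)) / 5 = -10/5 = -2
  S[X_3,X_3] = ((-1.6667)·(-1.6667) + (0.3333)·(0.3333) + (2.3333)·(2.3333) + (2.3333)·(2.3333) + (-0.6667)·(-0.6667) + (-2.6667)·(-2.6667)) / 5 = 21.3333/5 = 4.2667

S is symmetric (S[j,i] = S[i,j]). Assembling:

S = [[2.8, -0.6, -0.6],
 [-0.6, 8.4, -2],
 [-0.6, -2, 4.2667]]


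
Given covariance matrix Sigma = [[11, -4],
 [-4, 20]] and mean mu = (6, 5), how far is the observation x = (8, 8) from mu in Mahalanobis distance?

Step 1 — centre the observation: (x - mu) = (2, 3).

Step 2 — invert Sigma. det(Sigma) = 11·20 - (-4)² = 204.
  Sigma^{-1} = (1/det) · [[d, -b], [-b, a]] = [[0.098, 0.0196],
 [0.0196, 0.0539]].

Step 3 — form the quadratic (x - mu)^T · Sigma^{-1} · (x - mu):
  Sigma^{-1} · (x - mu) = (0.2549, 0.201).
  (x - mu)^T · [Sigma^{-1} · (x - mu)] = (2)·(0.2549) + (3)·(0.201) = 1.1127.

Step 4 — take square root: d = √(1.1127) ≈ 1.0549.

d(x, mu) = √(1.1127) ≈ 1.0549


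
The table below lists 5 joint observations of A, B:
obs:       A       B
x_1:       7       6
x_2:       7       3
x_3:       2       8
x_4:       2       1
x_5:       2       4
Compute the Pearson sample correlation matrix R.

Step 1 — column means:
  mean(A) = (7 + 7 + 2 + 2 + 2) / 5 = 20/5 = 4
  mean(B) = (6 + 3 + 8 + 1 + 4) / 5 = 22/5 = 4.4

Step 2 — sample variances and covariances s[i,j] = (1/(n-1)) · Σ_k (x_{k,i} - mean_i) · (x_{k,j} - mean_j), with n-1 = 4:
  s[A,A] = ((3)·(3) + (3)·(3) + (-2)·(-2) + (-2)·(-2) + (-2)·(-2)) / 4 = 30/4 = 7.5
  s[A,B] = ((3)·(1.6) + (3)·(-1.4) + (-2)·(3.6) + (-2)·(-3.4) + (-2)·(-0.4)) / 4 = 1/4 = 0.25
  s[B,B] = ((1.6)·(1.6) + (-1.4)·(-1.4) + (3.6)·(3.6) + (-3.4)·(-3.4) + (-0.4)·(-0.4)) / 4 = 29.2/4 = 7.3
  Sample standard deviations s_i = √(s[i,i]):
  s(A) = √(7.5) = 2.7386
  s(B) = √(7.3) = 2.7019

Step 3 — r_{ij} = s_{ij} / (s_i · s_j):
  r[A,A] = 1 (diagonal).
  r[A,B] = 0.25 / (2.7386 · 2.7019) = 0.25 / 7.3993 = 0.0338
  r[B,B] = 1 (diagonal).

R is symmetric with unit diagonal. Assembling:

R = [[1, 0.0338],
 [0.0338, 1]]


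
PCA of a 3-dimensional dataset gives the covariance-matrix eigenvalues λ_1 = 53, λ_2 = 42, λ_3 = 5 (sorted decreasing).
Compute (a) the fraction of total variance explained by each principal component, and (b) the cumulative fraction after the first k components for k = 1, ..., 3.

Step 1 — total variance = trace(Sigma) = Σ λ_i = 53 + 42 + 5 = 100.

Step 2 — fraction explained by component i = λ_i / Σ λ:
  PC1: 53/100 = 0.53
  PC2: 42/100 = 0.42
  PC3: 5/100 = 0.05

Step 3 — cumulative fraction after k components = (λ_1 + ... + λ_k) / Σ λ:
  k = 1: 53/100 = 0.53
  k = 2: (53 + 42)/100 = 95/100 = 0.95
  k = 3: (53 + 42 + 5)/100 = 100/100 = 1

Summary (fraction, with percent):

explained: PC1 0.53 (53%), PC2 0.42 (42%), PC3 0.05 (5%);  cumulative: 0.53, 0.95, 1


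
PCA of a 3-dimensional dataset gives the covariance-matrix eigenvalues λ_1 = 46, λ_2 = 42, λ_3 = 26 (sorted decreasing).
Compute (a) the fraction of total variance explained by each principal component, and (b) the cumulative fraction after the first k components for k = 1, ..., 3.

Step 1 — total variance = trace(Sigma) = Σ λ_i = 46 + 42 + 26 = 114.

Step 2 — fraction explained by component i = λ_i / Σ λ:
  PC1: 46/114 = 0.4035
  PC2: 42/114 = 0.3684
  PC3: 26/114 = 0.2281

Step 3 — cumulative fraction after k components = (λ_1 + ... + λ_k) / Σ λ:
  k = 1: 46/114 = 0.4035
  k = 2: (46 + 42)/114 = 88/114 = 0.7719
  k = 3: (46 + 42 + 26)/114 = 114/114 = 1

Summary (fraction, with percent):

explained: PC1 0.4035 (40.35%), PC2 0.3684 (36.84%), PC3 0.2281 (22.81%);  cumulative: 0.4035, 0.7719, 1


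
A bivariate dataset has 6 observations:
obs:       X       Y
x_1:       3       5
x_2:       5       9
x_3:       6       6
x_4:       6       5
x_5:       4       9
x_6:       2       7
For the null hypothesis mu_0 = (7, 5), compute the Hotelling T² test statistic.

Step 1 — sample mean vector:
  mean(X) = (3 + 5 + 6 + 6 + 4 + 2) / 6 = 26/6 = 4.3333
  mean(Y) = (5 + 9 + 6 + 5 + 9 + 7) / 6 = 41/6 = 6.8333
  x̄ = (4.3333, 6.8333),  deviation x̄ - mu_0 = (4.3333, 6.8333) - (7, 5) = (-2.6667, 1.8333).

Step 2 — sample covariance matrix, S[i,j] = (1/(n-1)) · Σ_k (x_{k,i} - mean_i) · (x_{k,j} - mean_j), divisor n-1 = 5:
  S[X,X] = ((-1.3333)·(-1.3333) + (0.6667)·(0.6667) + (1.6667)·(1.6667) + (1.6667)·(1.6667) + (-0.3333)·(-0.3333) + (-2.3333)·(-2.3333)) / 5 = 13.3333/5 = 2.6667
  S[X,Y] = ((-1.3333)·(-1.8333) + (0.6667)·(2.1667) + (1.6667)·(-0.8333) + (1.6667)·(-1.8333) + (-0.3333)·(2.1667) + (-2.3333)·(0.1667)) / 5 = -1.6667/5 = -0.3333
  S[Y,Y] = ((-1.8333)·(-1.8333) + (2.1667)·(2.1667) + (-0.8333)·(-0.8333) + (-1.8333)·(-1.8333) + (2.1667)·(2.1667) + (0.1667)·(0.1667)) / 5 = 16.8333/5 = 3.3667
  S = [[2.6667, -0.3333],
 [-0.3333, 3.3667]].

Step 3 — invert S. det(S) = 2.6667·3.3667 - (-0.3333)² = 8.8667.
  S^{-1} = (1/det) · [[d, -b], [-b, a]] = [[0.3797, 0.0376],
 [0.0376, 0.3008]].

Step 4 — quadratic form (x̄ - mu_0)^T · S^{-1} · (x̄ - mu_0):
  S^{-1} · (x̄ - mu_0) = (-0.9436, 0.4511),
  (x̄ - mu_0)^T · [...] = (-2.6667)·(-0.9436) + (1.8333)·(0.4511) = 3.3434.

Step 5 — scale by n: T² = 6 · 3.3434 = 20.0602.

T² ≈ 20.0602


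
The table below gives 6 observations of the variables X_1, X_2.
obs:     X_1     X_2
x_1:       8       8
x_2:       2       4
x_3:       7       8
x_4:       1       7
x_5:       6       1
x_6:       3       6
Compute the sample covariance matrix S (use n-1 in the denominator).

Step 1 — column means:
  mean(X_1) = (8 + 2 + 7 + 1 + 6 + 3) / 6 = 27/6 = 4.5
  mean(X_2) = (8 + 4 + 8 + 7 + 1 + 6) / 6 = 34/6 = 5.6667

Step 2 — sample covariance S[i,j] = (1/(n-1)) · Σ_k (x_{k,i} - mean_i) · (x_{k,j} - mean_j), with n-1 = 5.
  S[X_1,X_1] = ((3.5)·(3.5) + (-2.5)·(-2.5) + (2.5)·(2.5) + (-3.5)·(-3.5) + (1.5)·(1.5) + (-1.5)·(-1.5)) / 5 = 41.5/5 = 8.3
  S[X_1,X_2] = ((3.5)·(2.3333) + (-2.5)·(-1.6667) + (2.5)·(2.3333) + (-3.5)·(1.3333) + (1.5)·(-4.6667) + (-1.5)·(0.3333)) / 5 = 6/5 = 1.2
  S[X_2,X_2] = ((2.3333)·(2.3333) + (-1.6667)·(-1.6667) + (2.3333)·(2.3333) + (1.3333)·(1.3333) + (-4.6667)·(-4.6667) + (0.3333)·(0.3333)) / 5 = 37.3333/5 = 7.4667

S is symmetric (S[j,i] = S[i,j]). Assembling:

S = [[8.3, 1.2],
 [1.2, 7.4667]]


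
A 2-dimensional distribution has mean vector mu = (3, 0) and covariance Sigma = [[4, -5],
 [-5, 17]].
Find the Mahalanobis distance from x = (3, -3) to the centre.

Step 1 — centre the observation: (x - mu) = (0, -3).

Step 2 — invert Sigma. det(Sigma) = 4·17 - (-5)² = 43.
  Sigma^{-1} = (1/det) · [[d, -b], [-b, a]] = [[0.3953, 0.1163],
 [0.1163, 0.093]].

Step 3 — form the quadratic (x - mu)^T · Sigma^{-1} · (x - mu):
  Sigma^{-1} · (x - mu) = (-0.3488, -0.2791).
  (x - mu)^T · [Sigma^{-1} · (x - mu)] = (0)·(-0.3488) + (-3)·(-0.2791) = 0.8372.

Step 4 — take square root: d = √(0.8372) ≈ 0.915.

d(x, mu) = √(0.8372) ≈ 0.915


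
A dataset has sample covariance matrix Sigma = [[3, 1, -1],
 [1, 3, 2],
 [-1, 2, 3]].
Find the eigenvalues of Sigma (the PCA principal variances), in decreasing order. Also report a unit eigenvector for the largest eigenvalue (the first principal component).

Step 1 — characteristic polynomial p(λ) = det(λI - Sigma) = λ³ - tr·λ² + c_1·λ - det, where tr = trace, c_1 = sum of the principal 2×2 minors, det = det(Sigma):
  tr = 3 + 3 + 3 = 9,
  c_1 = (3·3 - (1)²) + (3·3 - (-1)²) + (3·3 - (2)²) = 8 + 8 + 5 = 21,
  det = 3·(3·3 - (2)²) - (1)·((1)·3 - (2)·(-1)) + (-1)·((1)·(2) - 3·(-1)) = 3·(5) - (1)·(5) + (-1)·(5) = 5.
  So p(λ) = λ³ - 9λ² + 21λ - 5.
Step 2 — look for an integer root (rational root theorem: any rational root is an integer divisor of 5). Testing λ = 5:
  p(5) = 125 - 225 + 105 - 5 = 0  ✓
  Dividing out (λ - 5): p(λ) = (λ - 5)(λ² - 4λ + 1).
Step 3 — remaining eigenvalues from the quadratic λ² - 4λ + 1 = 0:
  Δ = 4² - 4·1 = 16 - 4 = 12,  λ = (4 ± √12)/2 = (4 ± 3.4641)/2 ≈ 3.7321 or 0.2679.
  Sorted: λ_1 = 5,  λ_2 = 3.7321,  λ_3 = 0.2679  (check: sum = 9 = tr ✓).

Step 4 — unit eigenvector for λ_1 = 5: v spans the null space of (Sigma - λ_1 I), whose rows are
  r_1 = (-2, 1, -1),  r_2 = (1, -2, 2),  r_3 = (-1, 2, -2).
  v is orthogonal to every row, so take v ∝ r_1 × r_2 = ((1)·(2) - (-1)·(-2), (-1)·(1) - (-2)·(2), (-2)·(-2) - (1)·(1)) = (0, 3, 3).
  Rescale (divide by 3): u = (0, 1, 1).
  ||u|| = √((0)² + (1)² + (1)²) = √(2) ≈ 1.4142,  v_1 = u/||u|| ≈ (0, 0.7071, 0.7071) (||v_1|| = 1).

λ_1 = 5,  λ_2 = 3.7321,  λ_3 = 0.2679;  v_1 ≈ (0, 0.7071, 0.7071)


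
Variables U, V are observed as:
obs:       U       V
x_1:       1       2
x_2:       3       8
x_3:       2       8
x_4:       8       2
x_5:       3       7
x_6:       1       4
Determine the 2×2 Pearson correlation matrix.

Step 1 — column means:
  mean(U) = (1 + 3 + 2 + 8 + 3 + 1) / 6 = 18/6 = 3
  mean(V) = (2 + 8 + 8 + 2 + 7 + 4) / 6 = 31/6 = 5.1667

Step 2 — sample variances and covariances s[i,j] = (1/(n-1)) · Σ_k (x_{k,i} - mean_i) · (x_{k,j} - mean_j), with n-1 = 5:
  s[U,U] = ((-2)·(-2) + (0)·(0) + (-1)·(-1) + (5)·(5) + (0)·(0) + (-2)·(-2)) / 5 = 34/5 = 6.8
  s[U,V] = ((-2)·(-3.1667) + (0)·(2.8333) + (-1)·(2.8333) + (5)·(-3.1667) + (0)·(1.8333) + (-2)·(-1.1667)) / 5 = -10/5 = -2
  s[V,V] = ((-3.1667)·(-3.1667) + (2.8333)·(2.8333) + (2.8333)·(2.8333) + (-3.1667)·(-3.1667) + (1.8333)·(1.8333) + (-1.1667)·(-1.1667)) / 5 = 40.8333/5 = 8.1667
  Sample standard deviations s_i = √(s[i,i]):
  s(U) = √(6.8) = 2.6077
  s(V) = √(8.1667) = 2.8577

Step 3 — r_{ij} = s_{ij} / (s_i · s_j):
  r[U,U] = 1 (diagonal).
  r[U,V] = -2 / (2.6077 · 2.8577) = -2 / 7.4521 = -0.2684
  r[V,V] = 1 (diagonal).

R is symmetric with unit diagonal. Assembling:

R = [[1, -0.2684],
 [-0.2684, 1]]


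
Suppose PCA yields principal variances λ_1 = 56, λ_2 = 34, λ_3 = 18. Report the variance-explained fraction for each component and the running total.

Step 1 — total variance = trace(Sigma) = Σ λ_i = 56 + 34 + 18 = 108.

Step 2 — fraction explained by component i = λ_i / Σ λ:
  PC1: 56/108 = 0.5185
  PC2: 34/108 = 0.3148
  PC3: 18/108 = 0.1667

Step 3 — cumulative fraction after k components = (λ_1 + ... + λ_k) / Σ λ:
  k = 1: 56/108 = 0.5185
  k = 2: (56 + 34)/108 = 90/108 = 0.8333
  k = 3: (56 + 34 + 18)/108 = 108/108 = 1

Summary (fraction, with percent):

explained: PC1 0.5185 (51.85%), PC2 0.3148 (31.48%), PC3 0.1667 (16.67%);  cumulative: 0.5185, 0.8333, 1


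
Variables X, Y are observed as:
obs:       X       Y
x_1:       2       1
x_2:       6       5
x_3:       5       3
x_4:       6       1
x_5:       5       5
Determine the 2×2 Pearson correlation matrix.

Step 1 — column means:
  mean(X) = (2 + 6 + 5 + 6 + 5) / 5 = 24/5 = 4.8
  mean(Y) = (1 + 5 + 3 + 1 + 5) / 5 = 15/5 = 3

Step 2 — sample variances and covariances s[i,j] = (1/(n-1)) · Σ_k (x_{k,i} - mean_i) · (x_{k,j} - mean_j), with n-1 = 4:
  s[X,X] = ((-2.8)·(-2.8) + (1.2)·(1.2) + (0.2)·(0.2) + (1.2)·(1.2) + (0.2)·(0.2)) / 4 = 10.8/4 = 2.7
  s[X,Y] = ((-2.8)·(-2) + (1.2)·(2) + (0.2)·(0) + (1.2)·(-2) + (0.2)·(2)) / 4 = 6/4 = 1.5
  s[Y,Y] = ((-2)·(-2) + (2)·(2) + (0)·(0) + (-2)·(-2) + (2)·(2)) / 4 = 16/4 = 4
  Sample standard deviations s_i = √(s[i,i]):
  s(X) = √(2.7) = 1.6432
  s(Y) = √(4) = 2

Step 3 — r_{ij} = s_{ij} / (s_i · s_j):
  r[X,X] = 1 (diagonal).
  r[X,Y] = 1.5 / (1.6432 · 2) = 1.5 / 3.2863 = 0.4564
  r[Y,Y] = 1 (diagonal).

R is symmetric with unit diagonal. Assembling:

R = [[1, 0.4564],
 [0.4564, 1]]


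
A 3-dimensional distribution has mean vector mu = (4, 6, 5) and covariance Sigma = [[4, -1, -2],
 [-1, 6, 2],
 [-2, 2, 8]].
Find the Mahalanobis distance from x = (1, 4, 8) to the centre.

Step 1 — centre the observation: (x - mu) = (-3, -2, 3).

Step 2 — invert Sigma (cofactor / det for 3×3, or solve directly):
  Sigma^{-1} = [[0.2895, 0.0263, 0.0658],
 [0.0263, 0.1842, -0.0395],
 [0.0658, -0.0395, 0.1513]].

Step 3 — form the quadratic (x - mu)^T · Sigma^{-1} · (x - mu):
  Sigma^{-1} · (x - mu) = (-0.7237, -0.5658, 0.3355).
  (x - mu)^T · [Sigma^{-1} · (x - mu)] = (-3)·(-0.7237) + (-2)·(-0.5658) + (3)·(0.3355) = 4.3092.

Step 4 — take square root: d = √(4.3092) ≈ 2.0759.

d(x, mu) = √(4.3092) ≈ 2.0759


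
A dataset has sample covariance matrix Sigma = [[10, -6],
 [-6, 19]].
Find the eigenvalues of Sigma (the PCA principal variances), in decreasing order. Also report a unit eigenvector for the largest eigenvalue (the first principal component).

Step 1 — characteristic polynomial of 2×2 Sigma:
  det(Sigma - λI) = λ² - trace · λ + det = 0.
  trace = 10 + 19 = 29, det = 10·19 - (-6)² = 154.
Step 2 — discriminant:
  Δ = trace² - 4·det = 841 - 616 = 225.
Step 3 — eigenvalues:
  λ = (trace ± √Δ)/2 = (29 ± 15)/2,
  λ_1 = 22,  λ_2 = 7.

Step 4 — unit eigenvector for λ_1: solve (Sigma - λ_1 I)v = 0. First row:
  (10 - 22)·v_x + (-6)·v_y = 0, i.e. (-12)·v_x + (-6)·v_y = 0,
  so v ∝ (b, λ_1 - a) = (-6, 12); multiply by -1 so the first entry is positive: u = (6, -12).
  ||u|| = √((6)² + (-12)²) = √(180) ≈ 13.4164,
  v_1 = u/||u|| ≈ (0.4472, -0.8944) (||v_1|| = 1).

λ_1 = 22,  λ_2 = 7;  v_1 ≈ (0.4472, -0.8944)


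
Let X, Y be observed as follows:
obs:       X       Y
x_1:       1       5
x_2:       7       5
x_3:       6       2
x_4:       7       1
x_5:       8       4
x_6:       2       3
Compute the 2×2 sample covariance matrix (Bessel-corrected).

Step 1 — column means:
  mean(X) = (1 + 7 + 6 + 7 + 8 + 2) / 6 = 31/6 = 5.1667
  mean(Y) = (5 + 5 + 2 + 1 + 4 + 3) / 6 = 20/6 = 3.3333

Step 2 — sample covariance S[i,j] = (1/(n-1)) · Σ_k (x_{k,i} - mean_i) · (x_{k,j} - mean_j), with n-1 = 5.
  S[X,X] = ((-4.1667)·(-4.1667) + (1.8333)·(1.8333) + (0.8333)·(0.8333) + (1.8333)·(1.8333) + (2.8333)·(2.8333) + (-3.1667)·(-3.1667)) / 5 = 42.8333/5 = 8.5667
  S[X,Y] = ((-4.1667)·(1.6667) + (1.8333)·(1.6667) + (0.8333)·(-1.3333) + (1.8333)·(-2.3333) + (2.8333)·(0.6667) + (-3.1667)·(-0.3333)) / 5 = -6.3333/5 = -1.2667
  S[Y,Y] = ((1.6667)·(1.6667) + (1.6667)·(1.6667) + (-1.3333)·(-1.3333) + (-2.3333)·(-2.3333) + (0.6667)·(0.6667) + (-0.3333)·(-0.3333)) / 5 = 13.3333/5 = 2.6667

S is symmetric (S[j,i] = S[i,j]). Assembling:

S = [[8.5667, -1.2667],
 [-1.2667, 2.6667]]


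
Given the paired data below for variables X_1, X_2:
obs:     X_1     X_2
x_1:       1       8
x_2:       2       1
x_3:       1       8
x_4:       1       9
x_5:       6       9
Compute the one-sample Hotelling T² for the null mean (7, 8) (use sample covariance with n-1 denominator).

Step 1 — sample mean vector:
  mean(X_1) = (1 + 2 + 1 + 1 + 6) / 5 = 11/5 = 2.2
  mean(X_2) = (8 + 1 + 8 + 9 + 9) / 5 = 35/5 = 7
  x̄ = (2.2, 7),  deviation x̄ - mu_0 = (2.2, 7) - (7, 8) = (-4.8, -1).

Step 2 — sample covariance matrix, S[i,j] = (1/(n-1)) · Σ_k (x_{k,i} - mean_i) · (x_{k,j} - mean_j), divisor n-1 = 4:
  S[X_1,X_1] = ((-1.2)·(-1.2) + (-0.2)·(-0.2) + (-1.2)·(-1.2) + (-1.2)·(-1.2) + (3.8)·(3.8)) / 4 = 18.8/4 = 4.7
  S[X_1,X_2] = ((-1.2)·(1) + (-0.2)·(-6) + (-1.2)·(1) + (-1.2)·(2) + (3.8)·(2)) / 4 = 4/4 = 1
  S[X_2,X_2] = ((1)·(1) + (-6)·(-6) + (1)·(1) + (2)·(2) + (2)·(2)) / 4 = 46/4 = 11.5
  S = [[4.7, 1],
 [1, 11.5]].

Step 3 — invert S. det(S) = 4.7·11.5 - (1)² = 53.05.
  S^{-1} = (1/det) · [[d, -b], [-b, a]] = [[0.2168, -0.0189],
 [-0.0189, 0.0886]].

Step 4 — quadratic form (x̄ - mu_0)^T · S^{-1} · (x̄ - mu_0):
  S^{-1} · (x̄ - mu_0) = (-1.0217, 0.0019),
  (x̄ - mu_0)^T · [...] = (-4.8)·(-1.0217) + (-1)·(0.0019) = 4.9022.

Step 5 — scale by n: T² = 5 · 4.9022 = 24.5108.

T² ≈ 24.5108


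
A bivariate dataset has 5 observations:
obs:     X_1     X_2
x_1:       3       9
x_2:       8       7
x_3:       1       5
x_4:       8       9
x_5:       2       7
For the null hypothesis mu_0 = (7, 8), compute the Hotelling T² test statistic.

Step 1 — sample mean vector:
  mean(X_1) = (3 + 8 + 1 + 8 + 2) / 5 = 22/5 = 4.4
  mean(X_2) = (9 + 7 + 5 + 9 + 7) / 5 = 37/5 = 7.4
  x̄ = (4.4, 7.4),  deviation x̄ - mu_0 = (4.4, 7.4) - (7, 8) = (-2.6, -0.6).

Step 2 — sample covariance matrix, S[i,j] = (1/(n-1)) · Σ_k (x_{k,i} - mean_i) · (x_{k,j} - mean_j), divisor n-1 = 4:
  S[X_1,X_1] = ((-1.4)·(-1.4) + (3.6)·(3.6) + (-3.4)·(-3.4) + (3.6)·(3.6) + (-2.4)·(-2.4)) / 4 = 45.2/4 = 11.3
  S[X_1,X_2] = ((-1.4)·(1.6) + (3.6)·(-0.4) + (-3.4)·(-2.4) + (3.6)·(1.6) + (-2.4)·(-0.4)) / 4 = 11.2/4 = 2.8
  S[X_2,X_2] = ((1.6)·(1.6) + (-0.4)·(-0.4) + (-2.4)·(-2.4) + (1.6)·(1.6) + (-0.4)·(-0.4)) / 4 = 11.2/4 = 2.8
  S = [[11.3, 2.8],
 [2.8, 2.8]].

Step 3 — invert S. det(S) = 11.3·2.8 - (2.8)² = 23.8.
  S^{-1} = (1/det) · [[d, -b], [-b, a]] = [[0.1176, -0.1176],
 [-0.1176, 0.4748]].

Step 4 — quadratic form (x̄ - mu_0)^T · S^{-1} · (x̄ - mu_0):
  S^{-1} · (x̄ - mu_0) = (-0.2353, 0.021),
  (x̄ - mu_0)^T · [...] = (-2.6)·(-0.2353) + (-0.6)·(0.021) = 0.5992.

Step 5 — scale by n: T² = 5 · 0.5992 = 2.9958.

T² ≈ 2.9958


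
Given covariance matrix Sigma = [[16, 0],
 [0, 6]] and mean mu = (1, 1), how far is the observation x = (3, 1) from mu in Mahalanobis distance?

Step 1 — centre the observation: (x - mu) = (2, 0).

Step 2 — invert Sigma. det(Sigma) = 16·6 - (0)² = 96.
  Sigma^{-1} = (1/det) · [[d, -b], [-b, a]] = [[0.0625, 0],
 [0, 0.1667]].

Step 3 — form the quadratic (x - mu)^T · Sigma^{-1} · (x - mu):
  Sigma^{-1} · (x - mu) = (0.125, 0).
  (x - mu)^T · [Sigma^{-1} · (x - mu)] = (2)·(0.125) + (0)·(0) = 0.25.

Step 4 — take square root: d = √(0.25) ≈ 0.5.

d(x, mu) = √(0.25) ≈ 0.5


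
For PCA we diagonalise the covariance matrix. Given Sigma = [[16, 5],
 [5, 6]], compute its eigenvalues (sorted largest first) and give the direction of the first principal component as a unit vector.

Step 1 — characteristic polynomial of 2×2 Sigma:
  det(Sigma - λI) = λ² - trace · λ + det = 0.
  trace = 16 + 6 = 22, det = 16·6 - (5)² = 71.
Step 2 — discriminant:
  Δ = trace² - 4·det = 484 - 284 = 200.
Step 3 — eigenvalues:
  λ = (trace ± √Δ)/2 = (22 ± 14.1421)/2,
  λ_1 = 18.0711,  λ_2 = 3.9289.

Step 4 — unit eigenvector for λ_1: solve (Sigma - λ_1 I)v = 0. First row:
  (16 - 18.0711)·v_x + (5)·v_y = 0, i.e. (-2.0711)·v_x + (5)·v_y = 0,
  so v ∝ (b, λ_1 - a) = (5, 2.0711) = u.
  ||u|| = √((5)² + (2.0711)²) = √(29.2893) ≈ 5.412,
  v_1 = u/||u|| ≈ (0.9239, 0.3827) (||v_1|| = 1).

λ_1 = 18.0711,  λ_2 = 3.9289;  v_1 ≈ (0.9239, 0.3827)


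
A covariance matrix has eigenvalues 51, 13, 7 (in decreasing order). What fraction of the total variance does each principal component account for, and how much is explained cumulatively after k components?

Step 1 — total variance = trace(Sigma) = Σ λ_i = 51 + 13 + 7 = 71.

Step 2 — fraction explained by component i = λ_i / Σ λ:
  PC1: 51/71 = 0.7183
  PC2: 13/71 = 0.1831
  PC3: 7/71 = 0.0986

Step 3 — cumulative fraction after k components = (λ_1 + ... + λ_k) / Σ λ:
  k = 1: 51/71 = 0.7183
  k = 2: (51 + 13)/71 = 64/71 = 0.9014
  k = 3: (51 + 13 + 7)/71 = 71/71 = 1

Summary (fraction, with percent):

explained: PC1 0.7183 (71.83%), PC2 0.1831 (18.31%), PC3 0.0986 (9.86%);  cumulative: 0.7183, 0.9014, 1


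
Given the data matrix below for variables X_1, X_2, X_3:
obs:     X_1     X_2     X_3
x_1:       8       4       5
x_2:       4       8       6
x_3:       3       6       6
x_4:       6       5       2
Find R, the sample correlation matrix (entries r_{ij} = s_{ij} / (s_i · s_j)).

Step 1 — column means:
  mean(X_1) = (8 + 4 + 3 + 6) / 4 = 21/4 = 5.25
  mean(X_2) = (4 + 8 + 6 + 5) / 4 = 23/4 = 5.75
  mean(X_3) = (5 + 6 + 6 + 2) / 4 = 19/4 = 4.75

Step 2 — sample variances and covariances s[i,j] = (1/(n-1)) · Σ_k (x_{k,i} - mean_i) · (x_{k,j} - mean_j), with n-1 = 3:
  s[X_1,X_1] = ((2.75)·(2.75) + (-1.25)·(-1.25) + (-2.25)·(-2.25) + (0.75)·(0.75)) / 3 = 14.75/3 = 4.9167
  s[X_1,X_2] = ((2.75)·(-1.75) + (-1.25)·(2.25) + (-2.25)·(0.25) + (0.75)·(-0.75)) / 3 = -8.75/3 = -2.9167
  s[X_1,X_3] = ((2.75)·(0.25) + (-1.25)·(1.25) + (-2.25)·(1.25) + (0.75)·(-2.75)) / 3 = -5.75/3 = -1.9167
  s[X_2,X_2] = ((-1.75)·(-1.75) + (2.25)·(2.25) + (0.25)·(0.25) + (-0.75)·(-0.75)) / 3 = 8.75/3 = 2.9167
  s[X_2,X_3] = ((-1.75)·(0.25) + (2.25)·(1.25) + (0.25)·(1.25) + (-0.75)·(-2.75)) / 3 = 4.75/3 = 1.5833
  s[X_3,X_3] = ((0.25)·(0.25) + (1.25)·(1.25) + (1.25)·(1.25) + (-2.75)·(-2.75)) / 3 = 10.75/3 = 3.5833
  Sample standard deviations s_i = √(s[i,i]):
  s(X_1) = √(4.9167) = 2.2174
  s(X_2) = √(2.9167) = 1.7078
  s(X_3) = √(3.5833) = 1.893

Step 3 — r_{ij} = s_{ij} / (s_i · s_j):
  r[X_1,X_1] = 1 (diagonal).
  r[X_1,X_2] = -2.9167 / (2.2174 · 1.7078) = -2.9167 / 3.7869 = -0.7702
  r[X_1,X_3] = -1.9167 / (2.2174 · 1.893) = -1.9167 / 4.1974 = -0.4566
  r[X_2,X_2] = 1 (diagonal).
  r[X_2,X_3] = 1.5833 / (1.7078 · 1.893) = 1.5833 / 3.2329 = 0.4898
  r[X_3,X_3] = 1 (diagonal).

R is symmetric with unit diagonal. Assembling:

R = [[1, -0.7702, -0.4566],
 [-0.7702, 1, 0.4898],
 [-0.4566, 0.4898, 1]]
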